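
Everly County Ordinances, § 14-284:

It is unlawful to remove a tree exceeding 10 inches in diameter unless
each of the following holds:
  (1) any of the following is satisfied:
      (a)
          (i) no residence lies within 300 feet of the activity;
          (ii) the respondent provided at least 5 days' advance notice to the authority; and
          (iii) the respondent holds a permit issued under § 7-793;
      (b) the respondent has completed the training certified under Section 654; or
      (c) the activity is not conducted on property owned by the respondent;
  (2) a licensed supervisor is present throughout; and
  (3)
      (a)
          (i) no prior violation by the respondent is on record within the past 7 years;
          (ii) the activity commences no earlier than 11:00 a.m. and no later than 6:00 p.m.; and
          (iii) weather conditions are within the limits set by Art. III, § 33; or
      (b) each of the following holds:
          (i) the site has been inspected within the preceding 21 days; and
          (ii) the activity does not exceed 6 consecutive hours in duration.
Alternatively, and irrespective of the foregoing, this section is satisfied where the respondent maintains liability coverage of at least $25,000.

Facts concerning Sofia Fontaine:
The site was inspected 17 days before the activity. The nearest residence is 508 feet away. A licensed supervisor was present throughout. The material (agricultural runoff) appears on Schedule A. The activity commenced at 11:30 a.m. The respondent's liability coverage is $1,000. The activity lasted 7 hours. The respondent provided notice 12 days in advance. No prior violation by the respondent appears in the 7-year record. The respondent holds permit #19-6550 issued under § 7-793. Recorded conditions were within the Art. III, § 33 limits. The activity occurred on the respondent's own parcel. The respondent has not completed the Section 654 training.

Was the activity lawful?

Yes — lawful.

(i) no residence in 300 ft — satisfied.
(ii) ≥5 days' notice — holds.
(iii) holds permit — holds.
(a): T AND T AND T → true.
(b) training certified — fails.
(c) not (own property) — not satisfied.
(1) = T OR F OR F = true.
(2) supervisor present — met.
(i) no prior violation — met.
(ii) start within hours — met.
(iii) weather ok — satisfied.
(a) = T AND T AND T = true.
(i) site inspected — satisfied.
(ii) ≤ 6 hrs duration — not satisfied.
(b) = T AND F = false.
So (3) is satisfied (T OR F).
Overall: T AND T AND T → true.
Exception (coverage ≥ $25,000) — not satisfied.
Result: main true OR exception false → true.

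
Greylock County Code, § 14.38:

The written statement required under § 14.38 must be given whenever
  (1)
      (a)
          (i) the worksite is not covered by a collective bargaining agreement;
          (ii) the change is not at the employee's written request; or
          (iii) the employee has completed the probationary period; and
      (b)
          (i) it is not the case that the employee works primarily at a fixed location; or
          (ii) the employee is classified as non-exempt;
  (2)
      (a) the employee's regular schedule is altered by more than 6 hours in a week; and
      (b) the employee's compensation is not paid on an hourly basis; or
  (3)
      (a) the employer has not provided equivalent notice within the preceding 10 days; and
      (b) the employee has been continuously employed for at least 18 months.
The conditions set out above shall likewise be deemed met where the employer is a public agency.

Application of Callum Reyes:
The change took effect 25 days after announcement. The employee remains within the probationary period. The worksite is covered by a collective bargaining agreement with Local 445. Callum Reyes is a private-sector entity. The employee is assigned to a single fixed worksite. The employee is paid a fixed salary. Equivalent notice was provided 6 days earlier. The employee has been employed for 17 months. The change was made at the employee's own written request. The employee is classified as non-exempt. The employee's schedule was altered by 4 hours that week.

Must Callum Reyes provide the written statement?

No — not required.

(i) no CBA — not met.
(ii) not employee-requested — fails.
(iii) past probation — fails.
(a): F OR F OR F → false.
(i) not (fixed location) — fails.
(ii) non-exempt — satisfied.
(b): F OR T → true.
(1): F AND T → false.
(a) schedule shift > 6h — fails.
(b) not (hourly-paid) — holds.
So (2) is not satisfied (F AND T).
(a) no recent notice — not met.
(b) tenure ≥ 18 mo. — not met.
(3): F AND F → false.
Overall: F OR F OR F → false.
Exception (public agency) — not satisfied.
Result: main false OR exception false → false.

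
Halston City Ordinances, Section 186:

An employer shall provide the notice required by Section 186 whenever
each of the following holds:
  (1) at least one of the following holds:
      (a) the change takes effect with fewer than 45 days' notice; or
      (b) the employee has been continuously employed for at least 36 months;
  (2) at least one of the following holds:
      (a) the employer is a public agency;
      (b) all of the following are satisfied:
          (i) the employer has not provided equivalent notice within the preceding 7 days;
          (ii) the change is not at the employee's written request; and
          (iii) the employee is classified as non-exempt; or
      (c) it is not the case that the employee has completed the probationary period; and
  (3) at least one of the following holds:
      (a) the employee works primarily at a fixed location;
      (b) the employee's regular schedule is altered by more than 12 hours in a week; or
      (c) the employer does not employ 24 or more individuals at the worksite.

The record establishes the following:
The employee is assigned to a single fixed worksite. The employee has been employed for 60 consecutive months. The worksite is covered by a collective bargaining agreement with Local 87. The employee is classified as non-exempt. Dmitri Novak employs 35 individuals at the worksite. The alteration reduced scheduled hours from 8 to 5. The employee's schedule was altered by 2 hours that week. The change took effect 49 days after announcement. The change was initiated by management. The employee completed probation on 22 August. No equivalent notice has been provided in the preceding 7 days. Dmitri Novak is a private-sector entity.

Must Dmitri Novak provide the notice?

Yes — required.

(a) < 45 days' notice — not met.
(b) tenure ≥ 36 mo. — satisfied.
So (1) is satisfied (F OR T).
(a) public agency — fails.
(i) no recent notice — holds.
(ii) not employee-requested — holds.
(iii) non-exempt — holds.
(b) = T AND T AND T = true.
(c) not (past probation) — fails.
(2) = F OR T OR F = true.
(a) fixed location — holds.
(b) schedule shift > 12h — not met.
(c) not (≥ 24 at site) — not met.
(3): T OR F OR F → true.
So Overall is satisfied (T AND T AND T).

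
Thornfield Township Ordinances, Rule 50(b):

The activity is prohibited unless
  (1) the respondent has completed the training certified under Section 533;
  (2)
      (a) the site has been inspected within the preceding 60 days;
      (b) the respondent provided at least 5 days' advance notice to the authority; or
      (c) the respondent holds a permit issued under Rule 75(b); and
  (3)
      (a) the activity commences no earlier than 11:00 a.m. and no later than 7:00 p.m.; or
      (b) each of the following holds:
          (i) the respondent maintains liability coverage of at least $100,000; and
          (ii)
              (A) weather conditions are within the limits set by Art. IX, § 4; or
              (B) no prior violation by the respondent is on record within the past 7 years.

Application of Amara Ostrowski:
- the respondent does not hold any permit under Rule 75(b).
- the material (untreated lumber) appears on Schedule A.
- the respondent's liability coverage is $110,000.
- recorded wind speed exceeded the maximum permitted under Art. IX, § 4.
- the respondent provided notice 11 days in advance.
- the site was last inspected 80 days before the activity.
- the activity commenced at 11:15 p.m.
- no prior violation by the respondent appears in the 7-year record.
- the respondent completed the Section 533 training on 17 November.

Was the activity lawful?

(1) training certified — holds.
(a) site inspected — not satisfied.
(b) ≥5 days' notice — met.
(c) holds permit — not met.
(2) = F OR T OR F = true.
(a) start within hours — not satisfied.
(i) coverage ≥ $100,000 — satisfied.
(A) weather ok — not satisfied.
(B) no prior violation — satisfied.
So (ii) is satisfied (F OR T).
(b): T AND T → true.
(3): F OR T → true.
Overall = T AND T AND T = true.

Yes — lawful.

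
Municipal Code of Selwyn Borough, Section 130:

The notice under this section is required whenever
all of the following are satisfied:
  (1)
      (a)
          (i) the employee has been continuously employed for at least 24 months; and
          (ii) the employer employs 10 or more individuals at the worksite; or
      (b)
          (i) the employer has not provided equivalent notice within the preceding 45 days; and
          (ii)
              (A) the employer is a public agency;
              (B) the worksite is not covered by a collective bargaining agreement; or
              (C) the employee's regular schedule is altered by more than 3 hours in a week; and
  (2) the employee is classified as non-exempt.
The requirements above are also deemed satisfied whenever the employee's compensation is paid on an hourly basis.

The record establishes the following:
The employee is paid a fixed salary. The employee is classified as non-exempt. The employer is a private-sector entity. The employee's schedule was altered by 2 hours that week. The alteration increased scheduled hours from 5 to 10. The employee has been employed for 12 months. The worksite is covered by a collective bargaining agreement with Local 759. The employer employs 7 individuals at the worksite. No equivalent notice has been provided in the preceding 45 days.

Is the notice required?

(i) tenure ≥ 24 mo. — fails.
(ii) ≥ 10 at site — not met.
(a): F AND F → false.
(i) no recent notice — satisfied.
(A) public agency — fails.
(B) no CBA — not satisfied.
(C) schedule shift > 3h — not met.
(ii) = F OR F OR F = false.
(b) = T AND F = false.
So (1) is not satisfied (F OR F).
(2) non-exempt — holds.
Overall: F AND T → false.
Exception (hourly-paid) — not satisfied.
Result: main false OR exception false → false.

No — not required.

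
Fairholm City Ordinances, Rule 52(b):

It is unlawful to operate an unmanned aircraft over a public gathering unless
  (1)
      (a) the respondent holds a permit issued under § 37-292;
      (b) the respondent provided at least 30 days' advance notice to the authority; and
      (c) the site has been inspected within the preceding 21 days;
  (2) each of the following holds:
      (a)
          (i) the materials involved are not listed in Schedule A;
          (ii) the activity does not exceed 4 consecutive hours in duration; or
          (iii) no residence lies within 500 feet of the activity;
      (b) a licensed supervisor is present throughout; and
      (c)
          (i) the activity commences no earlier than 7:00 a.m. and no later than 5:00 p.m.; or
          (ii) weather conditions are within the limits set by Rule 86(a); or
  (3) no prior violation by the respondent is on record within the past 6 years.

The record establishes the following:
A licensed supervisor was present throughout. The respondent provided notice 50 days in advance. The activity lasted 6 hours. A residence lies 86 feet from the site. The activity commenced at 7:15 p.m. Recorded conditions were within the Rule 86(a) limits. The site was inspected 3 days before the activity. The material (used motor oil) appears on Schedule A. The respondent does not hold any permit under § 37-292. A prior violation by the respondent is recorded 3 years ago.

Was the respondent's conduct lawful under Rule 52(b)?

(a) holds permit — fails.
(b) ≥30 days' notice — satisfied.
(c) site inspected — satisfied.
So (1) is not satisfied (F AND T AND T).
(i) not (Schedule A material) — not met.
(ii) ≤ 4 hrs duration — not satisfied.
(iii) no residence in 500 ft — not met.
So (a) is not satisfied (F OR F OR F).
(b) supervisor present — met.
(i) start within hours — not satisfied.
(ii) weather ok — satisfied.
(c): F OR T → true.
(2) = F AND T AND T = false.
(3) no prior violation — fails.
Overall: F OR F OR F → false.

No — unlawful.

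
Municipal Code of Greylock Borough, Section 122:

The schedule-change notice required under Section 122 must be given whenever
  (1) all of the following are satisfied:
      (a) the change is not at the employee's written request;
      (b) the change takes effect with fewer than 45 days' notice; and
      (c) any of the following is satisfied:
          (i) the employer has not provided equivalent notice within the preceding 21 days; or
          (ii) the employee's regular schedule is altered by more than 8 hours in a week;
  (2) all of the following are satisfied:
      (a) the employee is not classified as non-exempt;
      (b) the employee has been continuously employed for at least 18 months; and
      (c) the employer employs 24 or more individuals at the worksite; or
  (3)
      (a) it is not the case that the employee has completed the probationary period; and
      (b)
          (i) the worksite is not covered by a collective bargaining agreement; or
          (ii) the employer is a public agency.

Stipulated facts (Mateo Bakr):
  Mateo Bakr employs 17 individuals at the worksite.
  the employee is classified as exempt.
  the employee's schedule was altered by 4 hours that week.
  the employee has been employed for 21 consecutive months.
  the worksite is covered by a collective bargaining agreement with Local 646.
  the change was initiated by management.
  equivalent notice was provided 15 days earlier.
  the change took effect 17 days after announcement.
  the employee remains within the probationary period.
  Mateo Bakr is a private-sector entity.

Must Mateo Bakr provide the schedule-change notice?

(a) not employee-requested — holds.
(b) < 45 days' notice — satisfied.
(i) no recent notice — not satisfied.
(ii) schedule shift > 8h — not met.
So (c) is not satisfied (F OR F).
(1) = T AND T AND F = false.
(a) not (non-exempt) — met.
(b) tenure ≥ 18 mo. — satisfied.
(c) ≥ 24 at site — not met.
So (2) is not satisfied (T AND T AND F).
(a) not (past probation) — satisfied.
(i) no CBA — not satisfied.
(ii) public agency — not met.
(b): F OR F → false.
(3): T AND F → false.
Overall: F OR F OR F → false.

No — not required.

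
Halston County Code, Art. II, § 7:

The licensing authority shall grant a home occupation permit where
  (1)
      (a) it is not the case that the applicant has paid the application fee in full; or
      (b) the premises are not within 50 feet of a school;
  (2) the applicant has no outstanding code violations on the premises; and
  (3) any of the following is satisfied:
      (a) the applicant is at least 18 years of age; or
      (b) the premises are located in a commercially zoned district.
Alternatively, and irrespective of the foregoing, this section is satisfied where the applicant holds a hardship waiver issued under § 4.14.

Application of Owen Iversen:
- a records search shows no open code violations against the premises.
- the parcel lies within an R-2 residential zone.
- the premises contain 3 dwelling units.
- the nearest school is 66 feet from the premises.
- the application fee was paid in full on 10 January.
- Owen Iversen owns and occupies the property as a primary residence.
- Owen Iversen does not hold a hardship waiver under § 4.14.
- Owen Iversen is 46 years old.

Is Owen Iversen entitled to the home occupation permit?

Yes — granted.

(a) not (fee paid) — fails.
(b) ≥50 ft from school — holds.
(1): F OR T → true.
(2) no code violations — met.
(a) age ≥ 18 — met.
(b) commercially zoned — not met.
(3) = T OR F = true.
Overall = T AND T AND T = true.
Exception (hardship waiver) — not satisfied.
Result: main true OR exception false → true.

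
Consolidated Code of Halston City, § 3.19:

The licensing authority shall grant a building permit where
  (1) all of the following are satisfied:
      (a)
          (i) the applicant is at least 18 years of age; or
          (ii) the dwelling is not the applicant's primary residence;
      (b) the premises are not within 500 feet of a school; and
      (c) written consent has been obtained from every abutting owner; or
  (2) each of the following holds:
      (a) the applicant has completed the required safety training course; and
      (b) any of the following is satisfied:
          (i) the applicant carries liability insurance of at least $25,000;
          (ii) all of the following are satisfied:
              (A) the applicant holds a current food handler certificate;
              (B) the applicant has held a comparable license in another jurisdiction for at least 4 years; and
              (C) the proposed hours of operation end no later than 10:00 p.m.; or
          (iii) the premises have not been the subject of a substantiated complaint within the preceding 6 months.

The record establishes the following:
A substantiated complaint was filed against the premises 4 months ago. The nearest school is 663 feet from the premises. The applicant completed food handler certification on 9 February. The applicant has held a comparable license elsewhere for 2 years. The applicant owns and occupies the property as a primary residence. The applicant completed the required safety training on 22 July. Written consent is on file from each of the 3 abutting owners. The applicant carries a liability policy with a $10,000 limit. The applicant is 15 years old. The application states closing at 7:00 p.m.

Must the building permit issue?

(i) age ≥ 18 — not satisfied.
(ii) not (primary residence) — fails.
(a) = F OR F = false.
(b) ≥500 ft from school — satisfied.
(c) all abutters consent — holds.
So (1) is not satisfied (F AND T AND T).
(a) safety training — met.
(i) insurance ≥ $25,000 — not met.
(A) food handler cert. — satisfied.
(B) prior license ≥ 4 yr — not met.
(C) closes by 10 p.m. — satisfied.
So (ii) is not satisfied (T AND F AND T).
(iii) no complaint in 6 mo. — not met.
(b): F OR F OR F → false.
(2) = T AND F = false.
Overall = F OR F = false.

No — denied.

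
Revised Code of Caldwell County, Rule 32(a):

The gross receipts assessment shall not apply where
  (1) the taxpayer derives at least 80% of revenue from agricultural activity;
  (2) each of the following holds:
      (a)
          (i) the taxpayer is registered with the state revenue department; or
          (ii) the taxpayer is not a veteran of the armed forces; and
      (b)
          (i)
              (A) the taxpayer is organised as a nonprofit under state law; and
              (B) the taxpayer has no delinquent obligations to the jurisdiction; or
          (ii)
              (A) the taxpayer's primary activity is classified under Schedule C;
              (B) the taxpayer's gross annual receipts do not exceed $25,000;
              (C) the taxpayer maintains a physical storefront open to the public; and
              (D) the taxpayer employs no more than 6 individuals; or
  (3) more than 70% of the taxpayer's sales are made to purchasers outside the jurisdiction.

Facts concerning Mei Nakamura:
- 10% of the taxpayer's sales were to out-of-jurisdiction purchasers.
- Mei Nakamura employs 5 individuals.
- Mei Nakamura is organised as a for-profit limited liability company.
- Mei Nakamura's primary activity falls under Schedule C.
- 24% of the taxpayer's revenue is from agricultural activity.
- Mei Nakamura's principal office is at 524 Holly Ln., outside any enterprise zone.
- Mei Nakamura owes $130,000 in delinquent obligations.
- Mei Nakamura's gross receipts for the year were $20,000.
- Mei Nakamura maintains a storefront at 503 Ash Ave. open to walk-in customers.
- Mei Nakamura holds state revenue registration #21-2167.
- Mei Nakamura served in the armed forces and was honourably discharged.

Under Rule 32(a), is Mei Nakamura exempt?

(1) ≥80% agricultural — fails.
(i) state-registered — holds.
(ii) not (veteran) — not met.
(a): T OR F → true.
(A) nonprofit — not satisfied.
(B) no delinquency — fails.
(i): F AND F → false.
(A) Schedule C activity — satisfied.
(B) receipts ≤ $25,000 — holds.
(C) has storefront — satisfied.
(D) ≤ 6 employees — met.
(ii): T AND T AND T AND T → true.
(b): F OR T → true.
(2) = T AND T = true.
(3) >70% out-of-jur. sales — not satisfied.
Overall: F OR T OR F → true.

Yes — exempt.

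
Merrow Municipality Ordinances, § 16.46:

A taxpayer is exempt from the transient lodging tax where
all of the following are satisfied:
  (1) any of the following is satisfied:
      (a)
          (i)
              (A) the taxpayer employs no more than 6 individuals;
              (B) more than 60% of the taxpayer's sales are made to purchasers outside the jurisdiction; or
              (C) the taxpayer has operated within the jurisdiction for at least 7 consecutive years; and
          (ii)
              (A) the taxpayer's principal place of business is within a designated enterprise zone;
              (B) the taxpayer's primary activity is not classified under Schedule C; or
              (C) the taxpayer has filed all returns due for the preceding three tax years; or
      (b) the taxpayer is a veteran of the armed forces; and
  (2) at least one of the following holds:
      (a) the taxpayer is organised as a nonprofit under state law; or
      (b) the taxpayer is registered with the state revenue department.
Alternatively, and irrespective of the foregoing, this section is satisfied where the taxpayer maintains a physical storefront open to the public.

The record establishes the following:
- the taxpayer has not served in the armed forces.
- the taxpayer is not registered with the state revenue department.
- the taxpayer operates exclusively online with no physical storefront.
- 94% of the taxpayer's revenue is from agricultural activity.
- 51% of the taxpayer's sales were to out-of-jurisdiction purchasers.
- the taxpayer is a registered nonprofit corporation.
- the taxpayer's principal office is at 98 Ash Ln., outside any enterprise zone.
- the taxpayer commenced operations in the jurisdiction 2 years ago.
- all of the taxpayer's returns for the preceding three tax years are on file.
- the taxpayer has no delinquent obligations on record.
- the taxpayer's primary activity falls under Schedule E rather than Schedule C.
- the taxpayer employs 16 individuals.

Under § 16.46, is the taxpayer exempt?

(A) ≤ 6 employees — not satisfied.
(B) >60% out-of-jur. sales — fails.
(C) ≥ 7 yrs in jurisdiction — not met.
So (i) is not satisfied (F OR F OR F).
(A) in enterprise zone — fails.
(B) not (Schedule C activity) — holds.
(C) returns current — met.
So (ii) is satisfied (F OR T OR T).
(a): F AND T → false.
(b) veteran — fails.
(1) = F OR F = false.
(a) nonprofit — satisfied.
(b) state-registered — not met.
(2) = T OR F = true.
Overall = F AND T = false.
Exception (has storefront) — not satisfied.
Result: main false OR exception false → false.

No — not exempt.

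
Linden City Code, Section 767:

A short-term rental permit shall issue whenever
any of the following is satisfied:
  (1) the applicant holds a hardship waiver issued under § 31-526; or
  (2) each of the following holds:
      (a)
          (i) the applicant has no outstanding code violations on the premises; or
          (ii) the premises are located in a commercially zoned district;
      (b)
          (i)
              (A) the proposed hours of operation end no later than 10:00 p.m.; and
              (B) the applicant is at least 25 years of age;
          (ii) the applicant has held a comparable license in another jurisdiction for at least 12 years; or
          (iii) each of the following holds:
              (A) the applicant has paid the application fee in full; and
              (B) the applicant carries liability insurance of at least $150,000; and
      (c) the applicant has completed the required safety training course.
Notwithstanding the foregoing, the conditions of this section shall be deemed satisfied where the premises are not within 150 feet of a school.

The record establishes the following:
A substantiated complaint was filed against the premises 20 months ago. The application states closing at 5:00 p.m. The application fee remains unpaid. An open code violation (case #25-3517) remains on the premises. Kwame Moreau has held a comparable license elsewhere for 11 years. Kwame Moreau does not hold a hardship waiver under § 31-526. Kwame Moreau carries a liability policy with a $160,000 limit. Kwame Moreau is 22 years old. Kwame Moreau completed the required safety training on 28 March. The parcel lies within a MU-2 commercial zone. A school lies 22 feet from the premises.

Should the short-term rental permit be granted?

(1) hardship waiver — not satisfied.
(i) no code violations — not met.
(ii) commercially zoned — satisfied.
(a) = F OR T = true.
(A) closes by 10 p.m. — satisfied.
(B) age ≥ 25 — not satisfied.
(i) = T AND F = false.
(ii) prior license ≥ 12 yr — not met.
(A) fee paid — not met.
(B) insurance ≥ $150,000 — holds.
(iii) = F AND T = false.
(b): F OR F OR F → false.
(c) safety training — met.
So (2) is not satisfied (T AND F AND T).
Overall: F OR F → false.
Exception (≥150 ft from school) — not satisfied.
Result: main false OR exception false → false.

No — denied.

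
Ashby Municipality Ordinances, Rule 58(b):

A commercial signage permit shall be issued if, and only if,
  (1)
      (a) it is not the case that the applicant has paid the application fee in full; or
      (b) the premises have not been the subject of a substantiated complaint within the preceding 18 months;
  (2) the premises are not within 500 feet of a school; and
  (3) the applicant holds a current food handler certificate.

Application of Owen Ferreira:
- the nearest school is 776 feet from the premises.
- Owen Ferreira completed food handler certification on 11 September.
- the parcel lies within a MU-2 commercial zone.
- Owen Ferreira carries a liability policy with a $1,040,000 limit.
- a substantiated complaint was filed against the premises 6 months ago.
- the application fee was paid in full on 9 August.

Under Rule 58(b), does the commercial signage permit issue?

No — denied.

(a) not (fee paid) — fails.
(b) no complaint in 18 mo. — not met.
(1) = F OR F = false.
(2) ≥500 ft from school — satisfied.
(3) food handler cert. — satisfied.
Overall: F AND T AND T → false.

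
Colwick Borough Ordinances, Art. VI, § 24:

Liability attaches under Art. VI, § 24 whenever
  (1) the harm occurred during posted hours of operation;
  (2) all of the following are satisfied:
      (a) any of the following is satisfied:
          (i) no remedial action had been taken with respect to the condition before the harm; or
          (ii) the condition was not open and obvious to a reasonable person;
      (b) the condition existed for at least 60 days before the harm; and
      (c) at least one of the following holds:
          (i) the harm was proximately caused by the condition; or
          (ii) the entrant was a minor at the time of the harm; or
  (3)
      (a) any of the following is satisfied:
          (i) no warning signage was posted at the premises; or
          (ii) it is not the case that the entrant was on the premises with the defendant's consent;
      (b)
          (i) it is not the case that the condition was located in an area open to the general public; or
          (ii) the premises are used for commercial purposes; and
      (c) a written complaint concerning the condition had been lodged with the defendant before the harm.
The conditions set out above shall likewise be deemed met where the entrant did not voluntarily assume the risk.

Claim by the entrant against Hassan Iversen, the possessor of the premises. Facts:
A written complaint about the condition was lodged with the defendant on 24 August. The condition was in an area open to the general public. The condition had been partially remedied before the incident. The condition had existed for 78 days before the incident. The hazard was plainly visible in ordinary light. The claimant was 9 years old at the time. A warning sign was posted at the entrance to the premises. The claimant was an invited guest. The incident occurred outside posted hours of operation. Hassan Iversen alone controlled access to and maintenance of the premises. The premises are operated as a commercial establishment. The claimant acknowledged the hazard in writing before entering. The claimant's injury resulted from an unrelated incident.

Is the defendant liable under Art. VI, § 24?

No — not liable.

(1) during posted hours — not satisfied.
(i) no remedial action — not satisfied.
(ii) not open/obvious — not met.
(a): F OR F → false.
(b) condition ≥60 days old — satisfied.
(i) proximate cause — not satisfied.
(ii) entrant a minor — met.
(c) = F OR T = true.
(2): F AND T AND T → false.
(i) no signage posted — not satisfied.
(ii) not (consent to enter) — not met.
(a) = F OR F = false.
(i) not (public area) — not met.
(ii) commercial use — met.
(b) = F OR T = true.
(c) complaint lodged — met.
(3) = F AND T AND T = false.
Overall: F OR F OR F → false.
Exception (no assumed risk) — not satisfied.
Result: main false OR exception false → false.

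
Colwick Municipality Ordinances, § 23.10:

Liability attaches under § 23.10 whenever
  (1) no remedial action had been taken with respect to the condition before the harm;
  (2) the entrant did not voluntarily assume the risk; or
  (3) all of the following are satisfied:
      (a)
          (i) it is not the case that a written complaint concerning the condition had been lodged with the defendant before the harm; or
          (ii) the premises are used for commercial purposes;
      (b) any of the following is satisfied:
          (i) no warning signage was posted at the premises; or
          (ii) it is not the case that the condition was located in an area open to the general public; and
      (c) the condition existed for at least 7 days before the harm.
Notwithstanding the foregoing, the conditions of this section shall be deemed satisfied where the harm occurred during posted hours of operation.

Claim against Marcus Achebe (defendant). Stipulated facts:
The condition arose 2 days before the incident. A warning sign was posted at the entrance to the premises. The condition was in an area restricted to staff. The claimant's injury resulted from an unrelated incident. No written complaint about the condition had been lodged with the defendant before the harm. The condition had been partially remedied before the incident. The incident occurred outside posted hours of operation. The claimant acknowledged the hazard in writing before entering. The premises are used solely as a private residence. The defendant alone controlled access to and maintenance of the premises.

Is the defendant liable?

(1) no remedial action — not satisfied.
(2) no assumed risk — not satisfied.
(i) not (complaint lodged) — holds.
(ii) commercial use — not met.
So (a) is satisfied (T OR F).
(i) no signage posted — fails.
(ii) not (public area) — met.
(b) = F OR T = true.
(c) condition ≥7 days old — fails.
(3) = T AND T AND F = false.
Overall = F OR F OR F = false.
Exception (during posted hours) — not satisfied.
Result: main false OR exception false → false.

No — not liable.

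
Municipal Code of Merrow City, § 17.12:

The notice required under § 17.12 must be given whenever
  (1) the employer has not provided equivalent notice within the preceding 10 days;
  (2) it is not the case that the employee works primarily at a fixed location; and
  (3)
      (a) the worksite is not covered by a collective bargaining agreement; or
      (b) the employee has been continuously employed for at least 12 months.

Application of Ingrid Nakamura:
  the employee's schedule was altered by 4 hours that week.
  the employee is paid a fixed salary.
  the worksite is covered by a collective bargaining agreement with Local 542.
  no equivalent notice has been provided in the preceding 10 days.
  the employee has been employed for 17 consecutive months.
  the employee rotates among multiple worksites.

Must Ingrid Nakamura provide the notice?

(1) no recent notice — satisfied.
(2) not (fixed location) — met.
(a) no CBA — fails.
(b) tenure ≥ 12 mo. — satisfied.
So (3) is satisfied (F OR T).
So Overall is satisfied (T AND T AND T).

Yes — required.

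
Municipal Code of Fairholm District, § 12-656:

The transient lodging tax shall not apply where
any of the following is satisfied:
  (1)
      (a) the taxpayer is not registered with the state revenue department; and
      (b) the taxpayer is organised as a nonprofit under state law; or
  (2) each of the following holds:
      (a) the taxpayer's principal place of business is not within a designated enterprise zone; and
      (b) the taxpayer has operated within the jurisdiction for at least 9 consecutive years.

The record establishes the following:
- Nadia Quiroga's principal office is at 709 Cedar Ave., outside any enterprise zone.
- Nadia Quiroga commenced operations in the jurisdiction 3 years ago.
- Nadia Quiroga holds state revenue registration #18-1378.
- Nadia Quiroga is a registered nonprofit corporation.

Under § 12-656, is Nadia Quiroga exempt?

No — not exempt.

(a) not (state-registered) — fails.
(b) nonprofit — met.
(1) = F AND T = false.
(a) not (in enterprise zone) — satisfied.
(b) ≥ 9 yrs in jurisdiction — not met.
(2) = T AND F = false.
Overall = F OR F = false.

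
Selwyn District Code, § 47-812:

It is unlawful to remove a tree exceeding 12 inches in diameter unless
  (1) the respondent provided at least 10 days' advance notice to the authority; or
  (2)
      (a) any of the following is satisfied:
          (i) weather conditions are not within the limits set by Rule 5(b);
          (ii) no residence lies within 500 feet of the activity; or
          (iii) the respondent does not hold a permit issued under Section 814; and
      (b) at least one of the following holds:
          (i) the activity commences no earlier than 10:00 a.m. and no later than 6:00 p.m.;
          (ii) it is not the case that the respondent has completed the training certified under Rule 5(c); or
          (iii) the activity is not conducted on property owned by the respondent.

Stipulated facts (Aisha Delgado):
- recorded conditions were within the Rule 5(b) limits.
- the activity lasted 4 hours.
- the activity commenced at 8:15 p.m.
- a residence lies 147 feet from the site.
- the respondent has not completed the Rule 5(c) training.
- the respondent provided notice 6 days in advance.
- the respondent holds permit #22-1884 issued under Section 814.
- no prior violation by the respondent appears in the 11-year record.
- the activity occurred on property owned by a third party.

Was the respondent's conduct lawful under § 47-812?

(1) ≥10 days' notice — not satisfied.
(i) not (weather ok) — not satisfied.
(ii) no residence in 500 ft — not met.
(iii) not (holds permit) — not satisfied.
So (a) is not satisfied (F OR F OR F).
(i) start within hours — not met.
(ii) not (training certified) — satisfied.
(iii) not (own property) — holds.
(b): F OR T OR T → true.
(2): F AND T → false.
So Overall is not satisfied (F OR F).

No — unlawful.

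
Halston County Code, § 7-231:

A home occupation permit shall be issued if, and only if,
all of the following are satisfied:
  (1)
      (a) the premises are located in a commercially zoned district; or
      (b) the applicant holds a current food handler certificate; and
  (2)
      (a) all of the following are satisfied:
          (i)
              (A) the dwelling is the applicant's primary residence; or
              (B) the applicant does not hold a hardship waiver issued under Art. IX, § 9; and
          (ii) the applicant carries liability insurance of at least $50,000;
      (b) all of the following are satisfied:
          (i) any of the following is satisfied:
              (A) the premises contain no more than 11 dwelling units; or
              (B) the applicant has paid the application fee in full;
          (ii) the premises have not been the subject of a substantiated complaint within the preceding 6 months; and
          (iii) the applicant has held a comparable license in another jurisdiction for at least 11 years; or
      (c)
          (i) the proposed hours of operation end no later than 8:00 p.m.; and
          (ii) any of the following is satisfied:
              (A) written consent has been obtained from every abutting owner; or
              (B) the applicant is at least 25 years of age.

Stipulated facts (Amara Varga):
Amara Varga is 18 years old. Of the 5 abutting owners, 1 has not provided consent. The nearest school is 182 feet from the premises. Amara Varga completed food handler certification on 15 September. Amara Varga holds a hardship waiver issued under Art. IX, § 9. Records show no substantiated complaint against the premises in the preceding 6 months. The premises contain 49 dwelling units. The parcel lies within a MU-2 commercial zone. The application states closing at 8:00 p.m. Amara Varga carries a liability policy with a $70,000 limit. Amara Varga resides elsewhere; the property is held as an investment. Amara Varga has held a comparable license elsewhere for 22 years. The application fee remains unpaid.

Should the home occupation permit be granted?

No — denied.

(a) commercially zoned — met.
(b) food handler cert. — holds.
So (1) is satisfied (T OR T).
(A) primary residence — not met.
(B) not (hardship waiver) — not satisfied.
(i): F OR F → false.
(ii) insurance ≥ $50,000 — satisfied.
(a): F AND T → false.
(A) ≤ 11 units — not satisfied.
(B) fee paid — not satisfied.
(i): F OR F → false.
(ii) no complaint in 6 mo. — met.
(iii) prior license ≥ 11 yr — satisfied.
So (b) is not satisfied (F AND T AND T).
(i) closes by 8 p.m. — met.
(A) all abutters consent — fails.
(B) age ≥ 25 — not met.
(ii) = F OR F = false.
(c) = T AND F = false.
So (2) is not satisfied (F OR F OR F).
So Overall is not satisfied (T AND F).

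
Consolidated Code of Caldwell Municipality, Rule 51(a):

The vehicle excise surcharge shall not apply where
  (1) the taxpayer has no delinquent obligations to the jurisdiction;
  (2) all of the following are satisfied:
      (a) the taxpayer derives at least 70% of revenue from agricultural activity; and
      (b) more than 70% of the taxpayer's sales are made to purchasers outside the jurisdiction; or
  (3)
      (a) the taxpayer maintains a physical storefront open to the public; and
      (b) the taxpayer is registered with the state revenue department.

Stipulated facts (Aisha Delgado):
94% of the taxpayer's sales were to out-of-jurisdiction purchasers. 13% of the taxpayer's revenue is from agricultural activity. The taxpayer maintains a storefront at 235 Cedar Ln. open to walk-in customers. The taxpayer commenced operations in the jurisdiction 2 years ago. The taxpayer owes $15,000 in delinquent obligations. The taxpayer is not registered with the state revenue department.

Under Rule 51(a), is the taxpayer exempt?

No — not exempt.

(1) no delinquency — fails.
(a) ≥70% agricultural — not met.
(b) >70% out-of-jur. sales — met.
So (2) is not satisfied (F AND T).
(a) has storefront — met.
(b) state-registered — not satisfied.
So (3) is not satisfied (T AND F).
Overall = F OR F OR F = false.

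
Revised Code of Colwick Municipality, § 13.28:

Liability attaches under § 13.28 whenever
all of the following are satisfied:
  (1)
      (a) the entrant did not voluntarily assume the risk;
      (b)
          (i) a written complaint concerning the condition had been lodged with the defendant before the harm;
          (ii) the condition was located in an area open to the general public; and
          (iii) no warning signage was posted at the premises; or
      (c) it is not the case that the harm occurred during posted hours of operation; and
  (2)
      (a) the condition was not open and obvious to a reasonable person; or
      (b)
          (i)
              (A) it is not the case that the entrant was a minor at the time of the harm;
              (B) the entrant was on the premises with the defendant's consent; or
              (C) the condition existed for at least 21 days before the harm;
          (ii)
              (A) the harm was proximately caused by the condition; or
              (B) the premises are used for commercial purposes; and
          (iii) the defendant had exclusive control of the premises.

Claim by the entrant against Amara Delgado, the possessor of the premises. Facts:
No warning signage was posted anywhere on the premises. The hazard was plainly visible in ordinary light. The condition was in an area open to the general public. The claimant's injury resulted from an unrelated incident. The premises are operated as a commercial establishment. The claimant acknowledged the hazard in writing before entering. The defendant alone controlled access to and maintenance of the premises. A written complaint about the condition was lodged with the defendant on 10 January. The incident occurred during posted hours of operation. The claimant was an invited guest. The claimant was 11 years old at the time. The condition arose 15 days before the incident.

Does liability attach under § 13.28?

Yes — liable.

(a) no assumed risk — not satisfied.
(i) complaint lodged — holds.
(ii) public area — met.
(iii) no signage posted — holds.
(b): T AND T AND T → true.
(c) not (during posted hours) — not met.
So (1) is satisfied (F OR T OR F).
(a) not open/obvious — not satisfied.
(A) not (entrant a minor) — not met.
(B) consent to enter — met.
(C) condition ≥21 days old — not satisfied.
(i): F OR T OR F → true.
(A) proximate cause — fails.
(B) commercial use — holds.
(ii): F OR T → true.
(iii) exclusive control — met.
(b): T AND T AND T → true.
(2) = F OR T = true.
Overall = T AND T = true.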